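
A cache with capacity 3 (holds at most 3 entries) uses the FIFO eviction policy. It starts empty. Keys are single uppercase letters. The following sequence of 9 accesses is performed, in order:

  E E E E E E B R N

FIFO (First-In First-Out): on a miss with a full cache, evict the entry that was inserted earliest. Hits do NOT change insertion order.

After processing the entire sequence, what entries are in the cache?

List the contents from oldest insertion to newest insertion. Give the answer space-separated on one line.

FIFO simulation (capacity=3):
  1. access E: MISS. Cache (old->new): [E]
  2. access E: HIT. Cache (old->new): [E]
  3. access E: HIT. Cache (old->new): [E]
  4. access E: HIT. Cache (old->new): [E]
  5. access E: HIT. Cache (old->new): [E]
  6. access E: HIT. Cache (old->new): [E]
  7. access B: MISS. Cache (old->new): [E B]
  8. access R: MISS. Cache (old->new): [E B R]
  9. access N: MISS, evict E. Cache (old->new): [B R N]
Total: 5 hits, 4 misses, 1 evictions

Answer: B R N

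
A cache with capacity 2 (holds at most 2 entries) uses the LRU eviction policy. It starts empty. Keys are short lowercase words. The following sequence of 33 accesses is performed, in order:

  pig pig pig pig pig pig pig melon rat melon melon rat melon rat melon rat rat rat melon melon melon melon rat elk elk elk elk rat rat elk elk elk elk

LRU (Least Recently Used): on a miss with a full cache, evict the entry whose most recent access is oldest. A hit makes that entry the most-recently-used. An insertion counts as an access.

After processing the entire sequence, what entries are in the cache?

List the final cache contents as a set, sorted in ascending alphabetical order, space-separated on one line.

LRU simulation (capacity=2):
  1. access pig: MISS. Cache (LRU->MRU): [pig]
  2. access pig: HIT. Cache (LRU->MRU): [pig]
  3. access pig: HIT. Cache (LRU->MRU): [pig]
  4. access pig: HIT. Cache (LRU->MRU): [pig]
  5. access pig: HIT. Cache (LRU->MRU): [pig]
  6. access pig: HIT. Cache (LRU->MRU): [pig]
  7. access pig: HIT. Cache (LRU->MRU): [pig]
  8. access melon: MISS. Cache (LRU->MRU): [pig melon]
  9. access rat: MISS, evict pig. Cache (LRU->MRU): [melon rat]
  10. access melon: HIT. Cache (LRU->MRU): [rat melon]
  11. access melon: HIT. Cache (LRU->MRU): [rat melon]
  12. access rat: HIT. Cache (LRU->MRU): [melon rat]
  13. access melon: HIT. Cache (LRU->MRU): [rat melon]
  14. access rat: HIT. Cache (LRU->MRU): [melon rat]
  15. access melon: HIT. Cache (LRU->MRU): [rat melon]
  16. access rat: HIT. Cache (LRU->MRU): [melon rat]
  17. access rat: HIT. Cache (LRU->MRU): [melon rat]
  18. access rat: HIT. Cache (LRU->MRU): [melon rat]
  19. access melon: HIT. Cache (LRU->MRU): [rat melon]
  20. access melon: HIT. Cache (LRU->MRU): [rat melon]
  21. access melon: HIT. Cache (LRU->MRU): [rat melon]
  22. access melon: HIT. Cache (LRU->MRU): [rat melon]
  23. access rat: HIT. Cache (LRU->MRU): [melon rat]
  24. access elk: MISS, evict melon. Cache (LRU->MRU): [rat elk]
  25. access elk: HIT. Cache (LRU->MRU): [rat elk]
  26. access elk: HIT. Cache (LRU->MRU): [rat elk]
  27. access elk: HIT. Cache (LRU->MRU): [rat elk]
  28. access rat: HIT. Cache (LRU->MRU): [elk rat]
  29. access rat: HIT. Cache (LRU->MRU): [elk rat]
  30. access elk: HIT. Cache (LRU->MRU): [rat elk]
  31. access elk: HIT. Cache (LRU->MRU): [rat elk]
  32. access elk: HIT. Cache (LRU->MRU): [rat elk]
  33. access elk: HIT. Cache (LRU->MRU): [rat elk]
Total: 29 hits, 4 misses, 2 evictions

Answer: elk rat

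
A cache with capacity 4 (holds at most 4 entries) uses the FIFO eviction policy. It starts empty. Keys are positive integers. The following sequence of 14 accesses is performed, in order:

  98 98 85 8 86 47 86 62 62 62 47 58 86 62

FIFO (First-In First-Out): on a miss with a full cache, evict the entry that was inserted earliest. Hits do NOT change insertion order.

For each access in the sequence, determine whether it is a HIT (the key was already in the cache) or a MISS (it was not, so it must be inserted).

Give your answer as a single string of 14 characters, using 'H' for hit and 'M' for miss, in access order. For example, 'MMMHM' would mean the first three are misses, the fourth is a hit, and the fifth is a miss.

Answer: MHMMMMHMHHHMHH

Derivation:
FIFO simulation (capacity=4):
  1. access 98: MISS. Cache (old->new): [98]
  2. access 98: HIT. Cache (old->new): [98]
  3. access 85: MISS. Cache (old->new): [98 85]
  4. access 8: MISS. Cache (old->new): [98 85 8]
  5. access 86: MISS. Cache (old->new): [98 85 8 86]
  6. access 47: MISS, evict 98. Cache (old->new): [85 8 86 47]
  7. access 86: HIT. Cache (old->new): [85 8 86 47]
  8. access 62: MISS, evict 85. Cache (old->new): [8 86 47 62]
  9. access 62: HIT. Cache (old->new): [8 86 47 62]
  10. access 62: HIT. Cache (old->new): [8 86 47 62]
  11. access 47: HIT. Cache (old->new): [8 86 47 62]
  12. access 58: MISS, evict 8. Cache (old->new): [86 47 62 58]
  13. access 86: HIT. Cache (old->new): [86 47 62 58]
  14. access 62: HIT. Cache (old->new): [86 47 62 58]
Total: 7 hits, 7 misses, 3 evictions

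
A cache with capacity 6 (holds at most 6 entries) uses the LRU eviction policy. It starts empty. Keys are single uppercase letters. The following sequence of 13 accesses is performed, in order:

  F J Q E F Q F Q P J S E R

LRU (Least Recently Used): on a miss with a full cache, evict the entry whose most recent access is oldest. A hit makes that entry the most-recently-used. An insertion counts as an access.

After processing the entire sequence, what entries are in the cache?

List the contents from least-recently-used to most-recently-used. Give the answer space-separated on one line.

Answer: Q P J S E R

Derivation:
LRU simulation (capacity=6):
  1. access F: MISS. Cache (LRU->MRU): [F]
  2. access J: MISS. Cache (LRU->MRU): [F J]
  3. access Q: MISS. Cache (LRU->MRU): [F J Q]
  4. access E: MISS. Cache (LRU->MRU): [F J Q E]
  5. access F: HIT. Cache (LRU->MRU): [J Q E F]
  6. access Q: HIT. Cache (LRU->MRU): [J E F Q]
  7. access F: HIT. Cache (LRU->MRU): [J E Q F]
  8. access Q: HIT. Cache (LRU->MRU): [J E F Q]
  9. access P: MISS. Cache (LRU->MRU): [J E F Q P]
  10. access J: HIT. Cache (LRU->MRU): [E F Q P J]
  11. access S: MISS. Cache (LRU->MRU): [E F Q P J S]
  12. access E: HIT. Cache (LRU->MRU): [F Q P J S E]
  13. access R: MISS, evict F. Cache (LRU->MRU): [Q P J S E R]
Total: 6 hits, 7 misses, 1 evictions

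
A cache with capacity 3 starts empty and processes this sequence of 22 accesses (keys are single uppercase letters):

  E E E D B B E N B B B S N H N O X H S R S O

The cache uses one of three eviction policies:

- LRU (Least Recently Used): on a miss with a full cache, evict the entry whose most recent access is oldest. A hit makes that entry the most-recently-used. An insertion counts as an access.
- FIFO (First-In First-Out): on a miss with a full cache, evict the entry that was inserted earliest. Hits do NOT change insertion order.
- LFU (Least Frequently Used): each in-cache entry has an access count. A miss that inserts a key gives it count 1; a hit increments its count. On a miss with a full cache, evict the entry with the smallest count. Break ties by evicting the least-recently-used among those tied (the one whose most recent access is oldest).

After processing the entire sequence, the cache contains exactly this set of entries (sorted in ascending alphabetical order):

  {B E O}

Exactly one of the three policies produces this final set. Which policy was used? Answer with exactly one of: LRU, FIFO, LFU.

Simulating under each policy and comparing final sets:
  LRU: final set = {O R S} -> differs
  FIFO: final set = {O R S} -> differs
  LFU: final set = {B E O} -> MATCHES target
Only LFU produces the target set.

Answer: LFU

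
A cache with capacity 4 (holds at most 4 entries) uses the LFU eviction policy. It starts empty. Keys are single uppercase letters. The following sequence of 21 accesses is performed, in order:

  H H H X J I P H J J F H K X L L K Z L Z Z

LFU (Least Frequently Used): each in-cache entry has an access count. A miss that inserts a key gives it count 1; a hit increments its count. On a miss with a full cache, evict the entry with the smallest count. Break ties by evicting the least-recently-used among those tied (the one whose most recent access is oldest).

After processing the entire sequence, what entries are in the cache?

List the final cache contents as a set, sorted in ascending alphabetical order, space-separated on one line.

Answer: H J L Z

Derivation:
LFU simulation (capacity=4):
  1. access H: MISS. Cache: [H(c=1)]
  2. access H: HIT, count now 2. Cache: [H(c=2)]
  3. access H: HIT, count now 3. Cache: [H(c=3)]
  4. access X: MISS. Cache: [X(c=1) H(c=3)]
  5. access J: MISS. Cache: [X(c=1) J(c=1) H(c=3)]
  6. access I: MISS. Cache: [X(c=1) J(c=1) I(c=1) H(c=3)]
  7. access P: MISS, evict X(c=1). Cache: [J(c=1) I(c=1) P(c=1) H(c=3)]
  8. access H: HIT, count now 4. Cache: [J(c=1) I(c=1) P(c=1) H(c=4)]
  9. access J: HIT, count now 2. Cache: [I(c=1) P(c=1) J(c=2) H(c=4)]
  10. access J: HIT, count now 3. Cache: [I(c=1) P(c=1) J(c=3) H(c=4)]
  11. access F: MISS, evict I(c=1). Cache: [P(c=1) F(c=1) J(c=3) H(c=4)]
  12. access H: HIT, count now 5. Cache: [P(c=1) F(c=1) J(c=3) H(c=5)]
  13. access K: MISS, evict P(c=1). Cache: [F(c=1) K(c=1) J(c=3) H(c=5)]
  14. access X: MISS, evict F(c=1). Cache: [K(c=1) X(c=1) J(c=3) H(c=5)]
  15. access L: MISS, evict K(c=1). Cache: [X(c=1) L(c=1) J(c=3) H(c=5)]
  16. access L: HIT, count now 2. Cache: [X(c=1) L(c=2) J(c=3) H(c=5)]
  17. access K: MISS, evict X(c=1). Cache: [K(c=1) L(c=2) J(c=3) H(c=5)]
  18. access Z: MISS, evict K(c=1). Cache: [Z(c=1) L(c=2) J(c=3) H(c=5)]
  19. access L: HIT, count now 3. Cache: [Z(c=1) J(c=3) L(c=3) H(c=5)]
  20. access Z: HIT, count now 2. Cache: [Z(c=2) J(c=3) L(c=3) H(c=5)]
  21. access Z: HIT, count now 3. Cache: [J(c=3) L(c=3) Z(c=3) H(c=5)]
Total: 10 hits, 11 misses, 7 evictions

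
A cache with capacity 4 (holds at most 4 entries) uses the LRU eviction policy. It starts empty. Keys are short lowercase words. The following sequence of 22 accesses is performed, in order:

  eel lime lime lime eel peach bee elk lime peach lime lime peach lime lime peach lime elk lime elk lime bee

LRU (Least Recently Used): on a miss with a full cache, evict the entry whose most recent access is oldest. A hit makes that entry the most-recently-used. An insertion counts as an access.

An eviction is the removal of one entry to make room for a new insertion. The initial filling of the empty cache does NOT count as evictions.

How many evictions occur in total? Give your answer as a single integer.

Answer: 2

Derivation:
LRU simulation (capacity=4):
  1. access eel: MISS. Cache (LRU->MRU): [eel]
  2. access lime: MISS. Cache (LRU->MRU): [eel lime]
  3. access lime: HIT. Cache (LRU->MRU): [eel lime]
  4. access lime: HIT. Cache (LRU->MRU): [eel lime]
  5. access eel: HIT. Cache (LRU->MRU): [lime eel]
  6. access peach: MISS. Cache (LRU->MRU): [lime eel peach]
  7. access bee: MISS. Cache (LRU->MRU): [lime eel peach bee]
  8. access elk: MISS, evict lime. Cache (LRU->MRU): [eel peach bee elk]
  9. access lime: MISS, evict eel. Cache (LRU->MRU): [peach bee elk lime]
  10. access peach: HIT. Cache (LRU->MRU): [bee elk lime peach]
  11. access lime: HIT. Cache (LRU->MRU): [bee elk peach lime]
  12. access lime: HIT. Cache (LRU->MRU): [bee elk peach lime]
  13. access peach: HIT. Cache (LRU->MRU): [bee elk lime peach]
  14. access lime: HIT. Cache (LRU->MRU): [bee elk peach lime]
  15. access lime: HIT. Cache (LRU->MRU): [bee elk peach lime]
  16. access peach: HIT. Cache (LRU->MRU): [bee elk lime peach]
  17. access lime: HIT. Cache (LRU->MRU): [bee elk peach lime]
  18. access elk: HIT. Cache (LRU->MRU): [bee peach lime elk]
  19. access lime: HIT. Cache (LRU->MRU): [bee peach elk lime]
  20. access elk: HIT. Cache (LRU->MRU): [bee peach lime elk]
  21. access lime: HIT. Cache (LRU->MRU): [bee peach elk lime]
  22. access bee: HIT. Cache (LRU->MRU): [peach elk lime bee]
Total: 16 hits, 6 misses, 2 evictions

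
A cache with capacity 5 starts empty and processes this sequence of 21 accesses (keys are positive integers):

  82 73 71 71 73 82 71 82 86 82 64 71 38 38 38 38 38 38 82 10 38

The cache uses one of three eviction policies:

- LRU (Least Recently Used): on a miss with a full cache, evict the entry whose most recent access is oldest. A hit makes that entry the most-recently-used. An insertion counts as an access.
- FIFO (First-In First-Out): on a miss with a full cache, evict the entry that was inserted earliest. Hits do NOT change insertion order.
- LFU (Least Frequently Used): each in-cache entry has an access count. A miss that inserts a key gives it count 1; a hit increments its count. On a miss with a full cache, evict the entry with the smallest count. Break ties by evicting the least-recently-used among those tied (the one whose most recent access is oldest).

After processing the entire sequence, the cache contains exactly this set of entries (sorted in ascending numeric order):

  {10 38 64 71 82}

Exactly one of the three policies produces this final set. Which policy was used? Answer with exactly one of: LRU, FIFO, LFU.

Answer: LRU

Derivation:
Simulating under each policy and comparing final sets:
  LRU: final set = {10 38 64 71 82} -> MATCHES target
  FIFO: final set = {10 38 64 82 86} -> differs
  LFU: final set = {10 38 71 73 82} -> differs
Only LRU produces the target set.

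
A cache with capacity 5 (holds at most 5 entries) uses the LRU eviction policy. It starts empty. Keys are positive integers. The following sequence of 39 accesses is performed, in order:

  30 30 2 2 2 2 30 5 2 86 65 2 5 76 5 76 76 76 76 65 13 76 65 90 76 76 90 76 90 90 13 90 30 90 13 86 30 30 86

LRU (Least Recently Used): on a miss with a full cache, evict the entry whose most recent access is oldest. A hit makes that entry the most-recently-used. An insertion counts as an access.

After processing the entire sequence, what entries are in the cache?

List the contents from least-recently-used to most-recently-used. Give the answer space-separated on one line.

LRU simulation (capacity=5):
  1. access 30: MISS. Cache (LRU->MRU): [30]
  2. access 30: HIT. Cache (LRU->MRU): [30]
  3. access 2: MISS. Cache (LRU->MRU): [30 2]
  4. access 2: HIT. Cache (LRU->MRU): [30 2]
  5. access 2: HIT. Cache (LRU->MRU): [30 2]
  6. access 2: HIT. Cache (LRU->MRU): [30 2]
  7. access 30: HIT. Cache (LRU->MRU): [2 30]
  8. access 5: MISS. Cache (LRU->MRU): [2 30 5]
  9. access 2: HIT. Cache (LRU->MRU): [30 5 2]
  10. access 86: MISS. Cache (LRU->MRU): [30 5 2 86]
  11. access 65: MISS. Cache (LRU->MRU): [30 5 2 86 65]
  12. access 2: HIT. Cache (LRU->MRU): [30 5 86 65 2]
  13. access 5: HIT. Cache (LRU->MRU): [30 86 65 2 5]
  14. access 76: MISS, evict 30. Cache (LRU->MRU): [86 65 2 5 76]
  15. access 5: HIT. Cache (LRU->MRU): [86 65 2 76 5]
  16. access 76: HIT. Cache (LRU->MRU): [86 65 2 5 76]
  17. access 76: HIT. Cache (LRU->MRU): [86 65 2 5 76]
  18. access 76: HIT. Cache (LRU->MRU): [86 65 2 5 76]
  19. access 76: HIT. Cache (LRU->MRU): [86 65 2 5 76]
  20. access 65: HIT. Cache (LRU->MRU): [86 2 5 76 65]
  21. access 13: MISS, evict 86. Cache (LRU->MRU): [2 5 76 65 13]
  22. access 76: HIT. Cache (LRU->MRU): [2 5 65 13 76]
  23. access 65: HIT. Cache (LRU->MRU): [2 5 13 76 65]
  24. access 90: MISS, evict 2. Cache (LRU->MRU): [5 13 76 65 90]
  25. access 76: HIT. Cache (LRU->MRU): [5 13 65 90 76]
  26. access 76: HIT. Cache (LRU->MRU): [5 13 65 90 76]
  27. access 90: HIT. Cache (LRU->MRU): [5 13 65 76 90]
  28. access 76: HIT. Cache (LRU->MRU): [5 13 65 90 76]
  29. access 90: HIT. Cache (LRU->MRU): [5 13 65 76 90]
  30. access 90: HIT. Cache (LRU->MRU): [5 13 65 76 90]
  31. access 13: HIT. Cache (LRU->MRU): [5 65 76 90 13]
  32. access 90: HIT. Cache (LRU->MRU): [5 65 76 13 90]
  33. access 30: MISS, evict 5. Cache (LRU->MRU): [65 76 13 90 30]
  34. access 90: HIT. Cache (LRU->MRU): [65 76 13 30 90]
  35. access 13: HIT. Cache (LRU->MRU): [65 76 30 90 13]
  36. access 86: MISS, evict 65. Cache (LRU->MRU): [76 30 90 13 86]
  37. access 30: HIT. Cache (LRU->MRU): [76 90 13 86 30]
  38. access 30: HIT. Cache (LRU->MRU): [76 90 13 86 30]
  39. access 86: HIT. Cache (LRU->MRU): [76 90 13 30 86]
Total: 29 hits, 10 misses, 5 evictions

Answer: 76 90 13 30 86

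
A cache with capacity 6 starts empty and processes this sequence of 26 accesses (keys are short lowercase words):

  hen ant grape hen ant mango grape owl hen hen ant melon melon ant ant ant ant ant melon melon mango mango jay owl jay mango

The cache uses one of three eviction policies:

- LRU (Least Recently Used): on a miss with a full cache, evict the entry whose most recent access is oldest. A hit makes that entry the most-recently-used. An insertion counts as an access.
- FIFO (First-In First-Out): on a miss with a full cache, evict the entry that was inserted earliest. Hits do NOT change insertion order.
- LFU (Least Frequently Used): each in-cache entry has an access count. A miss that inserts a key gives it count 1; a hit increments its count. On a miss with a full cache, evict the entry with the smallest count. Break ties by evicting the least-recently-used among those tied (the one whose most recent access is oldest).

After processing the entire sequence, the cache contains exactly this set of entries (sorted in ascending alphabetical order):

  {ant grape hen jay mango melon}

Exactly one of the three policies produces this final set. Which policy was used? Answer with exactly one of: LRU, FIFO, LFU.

Simulating under each policy and comparing final sets:
  LRU: final set = {ant hen jay mango melon owl} -> differs
  FIFO: final set = {ant grape jay mango melon owl} -> differs
  LFU: final set = {ant grape hen jay mango melon} -> MATCHES target
Only LFU produces the target set.

Answer: LFU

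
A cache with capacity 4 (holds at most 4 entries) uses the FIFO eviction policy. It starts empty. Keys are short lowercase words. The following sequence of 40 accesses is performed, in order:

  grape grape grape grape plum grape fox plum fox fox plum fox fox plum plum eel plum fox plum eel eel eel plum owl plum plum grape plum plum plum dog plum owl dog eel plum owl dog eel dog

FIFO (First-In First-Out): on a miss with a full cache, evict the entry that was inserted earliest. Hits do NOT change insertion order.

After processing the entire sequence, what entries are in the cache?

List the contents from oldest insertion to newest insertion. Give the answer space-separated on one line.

FIFO simulation (capacity=4):
  1. access grape: MISS. Cache (old->new): [grape]
  2. access grape: HIT. Cache (old->new): [grape]
  3. access grape: HIT. Cache (old->new): [grape]
  4. access grape: HIT. Cache (old->new): [grape]
  5. access plum: MISS. Cache (old->new): [grape plum]
  6. access grape: HIT. Cache (old->new): [grape plum]
  7. access fox: MISS. Cache (old->new): [grape plum fox]
  8. access plum: HIT. Cache (old->new): [grape plum fox]
  9. access fox: HIT. Cache (old->new): [grape plum fox]
  10. access fox: HIT. Cache (old->new): [grape plum fox]
  11. access plum: HIT. Cache (old->new): [grape plum fox]
  12. access fox: HIT. Cache (old->new): [grape plum fox]
  13. access fox: HIT. Cache (old->new): [grape plum fox]
  14. access plum: HIT. Cache (old->new): [grape plum fox]
  15. access plum: HIT. Cache (old->new): [grape plum fox]
  16. access eel: MISS. Cache (old->new): [grape plum fox eel]
  17. access plum: HIT. Cache (old->new): [grape plum fox eel]
  18. access fox: HIT. Cache (old->new): [grape plum fox eel]
  19. access plum: HIT. Cache (old->new): [grape plum fox eel]
  20. access eel: HIT. Cache (old->new): [grape plum fox eel]
  21. access eel: HIT. Cache (old->new): [grape plum fox eel]
  22. access eel: HIT. Cache (old->new): [grape plum fox eel]
  23. access plum: HIT. Cache (old->new): [grape plum fox eel]
  24. access owl: MISS, evict grape. Cache (old->new): [plum fox eel owl]
  25. access plum: HIT. Cache (old->new): [plum fox eel owl]
  26. access plum: HIT. Cache (old->new): [plum fox eel owl]
  27. access grape: MISS, evict plum. Cache (old->new): [fox eel owl grape]
  28. access plum: MISS, evict fox. Cache (old->new): [eel owl grape plum]
  29. access plum: HIT. Cache (old->new): [eel owl grape plum]
  30. access plum: HIT. Cache (old->new): [eel owl grape plum]
  31. access dog: MISS, evict eel. Cache (old->new): [owl grape plum dog]
  32. access plum: HIT. Cache (old->new): [owl grape plum dog]
  33. access owl: HIT. Cache (old->new): [owl grape plum dog]
  34. access dog: HIT. Cache (old->new): [owl grape plum dog]
  35. access eel: MISS, evict owl. Cache (old->new): [grape plum dog eel]
  36. access plum: HIT. Cache (old->new): [grape plum dog eel]
  37. access owl: MISS, evict grape. Cache (old->new): [plum dog eel owl]
  38. access dog: HIT. Cache (old->new): [plum dog eel owl]
  39. access eel: HIT. Cache (old->new): [plum dog eel owl]
  40. access dog: HIT. Cache (old->new): [plum dog eel owl]
Total: 30 hits, 10 misses, 6 evictions

Answer: plum dog eel owl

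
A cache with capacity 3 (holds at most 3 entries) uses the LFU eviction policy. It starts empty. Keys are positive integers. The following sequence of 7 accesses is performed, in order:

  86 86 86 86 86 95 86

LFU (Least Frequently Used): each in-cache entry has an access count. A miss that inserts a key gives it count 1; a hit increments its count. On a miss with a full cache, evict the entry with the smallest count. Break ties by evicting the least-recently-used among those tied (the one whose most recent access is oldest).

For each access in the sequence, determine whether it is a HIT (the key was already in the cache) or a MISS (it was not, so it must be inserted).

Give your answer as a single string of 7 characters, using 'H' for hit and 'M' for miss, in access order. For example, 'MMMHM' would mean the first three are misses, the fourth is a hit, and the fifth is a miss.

Answer: MHHHHMH

Derivation:
LFU simulation (capacity=3):
  1. access 86: MISS. Cache: [86(c=1)]
  2. access 86: HIT, count now 2. Cache: [86(c=2)]
  3. access 86: HIT, count now 3. Cache: [86(c=3)]
  4. access 86: HIT, count now 4. Cache: [86(c=4)]
  5. access 86: HIT, count now 5. Cache: [86(c=5)]
  6. access 95: MISS. Cache: [95(c=1) 86(c=5)]
  7. access 86: HIT, count now 6. Cache: [95(c=1) 86(c=6)]
Total: 5 hits, 2 misses, 0 evictions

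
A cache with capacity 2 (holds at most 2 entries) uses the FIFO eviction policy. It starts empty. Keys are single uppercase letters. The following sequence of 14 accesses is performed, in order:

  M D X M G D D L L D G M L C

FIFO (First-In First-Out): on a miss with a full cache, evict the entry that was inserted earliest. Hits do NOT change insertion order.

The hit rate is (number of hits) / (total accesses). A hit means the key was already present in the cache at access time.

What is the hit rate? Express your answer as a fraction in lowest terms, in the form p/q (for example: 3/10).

Answer: 3/14

Derivation:
FIFO simulation (capacity=2):
  1. access M: MISS. Cache (old->new): [M]
  2. access D: MISS. Cache (old->new): [M D]
  3. access X: MISS, evict M. Cache (old->new): [D X]
  4. access M: MISS, evict D. Cache (old->new): [X M]
  5. access G: MISS, evict X. Cache (old->new): [M G]
  6. access D: MISS, evict M. Cache (old->new): [G D]
  7. access D: HIT. Cache (old->new): [G D]
  8. access L: MISS, evict G. Cache (old->new): [D L]
  9. access L: HIT. Cache (old->new): [D L]
  10. access D: HIT. Cache (old->new): [D L]
  11. access G: MISS, evict D. Cache (old->new): [L G]
  12. access M: MISS, evict L. Cache (old->new): [G M]
  13. access L: MISS, evict G. Cache (old->new): [M L]
  14. access C: MISS, evict M. Cache (old->new): [L C]
Total: 3 hits, 11 misses, 9 evictions

Hit rate = 3/14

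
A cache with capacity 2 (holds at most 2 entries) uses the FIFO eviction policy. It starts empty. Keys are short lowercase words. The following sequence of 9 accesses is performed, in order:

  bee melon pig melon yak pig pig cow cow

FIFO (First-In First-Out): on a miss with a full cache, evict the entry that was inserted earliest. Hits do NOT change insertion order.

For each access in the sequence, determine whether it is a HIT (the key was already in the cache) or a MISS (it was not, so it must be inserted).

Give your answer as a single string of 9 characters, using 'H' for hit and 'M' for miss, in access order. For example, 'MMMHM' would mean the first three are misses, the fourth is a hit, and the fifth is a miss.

FIFO simulation (capacity=2):
  1. access bee: MISS. Cache (old->new): [bee]
  2. access melon: MISS. Cache (old->new): [bee melon]
  3. access pig: MISS, evict bee. Cache (old->new): [melon pig]
  4. access melon: HIT. Cache (old->new): [melon pig]
  5. access yak: MISS, evict melon. Cache (old->new): [pig yak]
  6. access pig: HIT. Cache (old->new): [pig yak]
  7. access pig: HIT. Cache (old->new): [pig yak]
  8. access cow: MISS, evict pig. Cache (old->new): [yak cow]
  9. access cow: HIT. Cache (old->new): [yak cow]
Total: 4 hits, 5 misses, 3 evictions

Answer: MMMHMHHMH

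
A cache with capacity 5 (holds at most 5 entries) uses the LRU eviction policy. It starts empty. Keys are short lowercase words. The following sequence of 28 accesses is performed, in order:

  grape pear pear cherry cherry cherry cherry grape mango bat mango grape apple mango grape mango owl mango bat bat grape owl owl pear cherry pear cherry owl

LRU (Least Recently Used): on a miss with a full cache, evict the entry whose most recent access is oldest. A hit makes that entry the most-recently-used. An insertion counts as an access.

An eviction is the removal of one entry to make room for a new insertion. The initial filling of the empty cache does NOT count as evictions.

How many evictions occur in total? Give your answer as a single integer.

Answer: 4

Derivation:
LRU simulation (capacity=5):
  1. access grape: MISS. Cache (LRU->MRU): [grape]
  2. access pear: MISS. Cache (LRU->MRU): [grape pear]
  3. access pear: HIT. Cache (LRU->MRU): [grape pear]
  4. access cherry: MISS. Cache (LRU->MRU): [grape pear cherry]
  5. access cherry: HIT. Cache (LRU->MRU): [grape pear cherry]
  6. access cherry: HIT. Cache (LRU->MRU): [grape pear cherry]
  7. access cherry: HIT. Cache (LRU->MRU): [grape pear cherry]
  8. access grape: HIT. Cache (LRU->MRU): [pear cherry grape]
  9. access mango: MISS. Cache (LRU->MRU): [pear cherry grape mango]
  10. access bat: MISS. Cache (LRU->MRU): [pear cherry grape mango bat]
  11. access mango: HIT. Cache (LRU->MRU): [pear cherry grape bat mango]
  12. access grape: HIT. Cache (LRU->MRU): [pear cherry bat mango grape]
  13. access apple: MISS, evict pear. Cache (LRU->MRU): [cherry bat mango grape apple]
  14. access mango: HIT. Cache (LRU->MRU): [cherry bat grape apple mango]
  15. access grape: HIT. Cache (LRU->MRU): [cherry bat apple mango grape]
  16. access mango: HIT. Cache (LRU->MRU): [cherry bat apple grape mango]
  17. access owl: MISS, evict cherry. Cache (LRU->MRU): [bat apple grape mango owl]
  18. access mango: HIT. Cache (LRU->MRU): [bat apple grape owl mango]
  19. access bat: HIT. Cache (LRU->MRU): [apple grape owl mango bat]
  20. access bat: HIT. Cache (LRU->MRU): [apple grape owl mango bat]
  21. access grape: HIT. Cache (LRU->MRU): [apple owl mango bat grape]
  22. access owl: HIT. Cache (LRU->MRU): [apple mango bat grape owl]
  23. access owl: HIT. Cache (LRU->MRU): [apple mango bat grape owl]
  24. access pear: MISS, evict apple. Cache (LRU->MRU): [mango bat grape owl pear]
  25. access cherry: MISS, evict mango. Cache (LRU->MRU): [bat grape owl pear cherry]
  26. access pear: HIT. Cache (LRU->MRU): [bat grape owl cherry pear]
  27. access cherry: HIT. Cache (LRU->MRU): [bat grape owl pear cherry]
  28. access owl: HIT. Cache (LRU->MRU): [bat grape pear cherry owl]
Total: 19 hits, 9 misses, 4 evictions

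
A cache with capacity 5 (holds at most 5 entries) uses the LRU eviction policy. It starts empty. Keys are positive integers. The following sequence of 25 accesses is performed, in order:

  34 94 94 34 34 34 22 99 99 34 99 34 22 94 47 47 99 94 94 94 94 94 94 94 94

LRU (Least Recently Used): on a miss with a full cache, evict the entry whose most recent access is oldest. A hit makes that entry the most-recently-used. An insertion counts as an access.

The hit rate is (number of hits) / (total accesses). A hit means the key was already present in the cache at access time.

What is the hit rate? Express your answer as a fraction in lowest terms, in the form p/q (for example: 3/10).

Answer: 4/5

Derivation:
LRU simulation (capacity=5):
  1. access 34: MISS. Cache (LRU->MRU): [34]
  2. access 94: MISS. Cache (LRU->MRU): [34 94]
  3. access 94: HIT. Cache (LRU->MRU): [34 94]
  4. access 34: HIT. Cache (LRU->MRU): [94 34]
  5. access 34: HIT. Cache (LRU->MRU): [94 34]
  6. access 34: HIT. Cache (LRU->MRU): [94 34]
  7. access 22: MISS. Cache (LRU->MRU): [94 34 22]
  8. access 99: MISS. Cache (LRU->MRU): [94 34 22 99]
  9. access 99: HIT. Cache (LRU->MRU): [94 34 22 99]
  10. access 34: HIT. Cache (LRU->MRU): [94 22 99 34]
  11. access 99: HIT. Cache (LRU->MRU): [94 22 34 99]
  12. access 34: HIT. Cache (LRU->MRU): [94 22 99 34]
  13. access 22: HIT. Cache (LRU->MRU): [94 99 34 22]
  14. access 94: HIT. Cache (LRU->MRU): [99 34 22 94]
  15. access 47: MISS. Cache (LRU->MRU): [99 34 22 94 47]
  16. access 47: HIT. Cache (LRU->MRU): [99 34 22 94 47]
  17. access 99: HIT. Cache (LRU->MRU): [34 22 94 47 99]
  18. access 94: HIT. Cache (LRU->MRU): [34 22 47 99 94]
  19. access 94: HIT. Cache (LRU->MRU): [34 22 47 99 94]
  20. access 94: HIT. Cache (LRU->MRU): [34 22 47 99 94]
  21. access 94: HIT. Cache (LRU->MRU): [34 22 47 99 94]
  22. access 94: HIT. Cache (LRU->MRU): [34 22 47 99 94]
  23. access 94: HIT. Cache (LRU->MRU): [34 22 47 99 94]
  24. access 94: HIT. Cache (LRU->MRU): [34 22 47 99 94]
  25. access 94: HIT. Cache (LRU->MRU): [34 22 47 99 94]
Total: 20 hits, 5 misses, 0 evictions

Hit rate = 20/25 = 4/5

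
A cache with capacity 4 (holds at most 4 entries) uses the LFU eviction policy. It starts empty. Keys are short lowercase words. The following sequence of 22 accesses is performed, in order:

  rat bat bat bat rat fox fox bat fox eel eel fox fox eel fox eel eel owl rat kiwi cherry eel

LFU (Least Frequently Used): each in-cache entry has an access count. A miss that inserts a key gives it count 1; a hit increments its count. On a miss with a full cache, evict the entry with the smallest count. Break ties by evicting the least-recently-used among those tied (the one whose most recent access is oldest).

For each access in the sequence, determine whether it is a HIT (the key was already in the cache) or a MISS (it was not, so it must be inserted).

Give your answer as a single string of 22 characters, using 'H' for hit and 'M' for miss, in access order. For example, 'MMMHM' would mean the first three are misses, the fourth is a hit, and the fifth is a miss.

Answer: MMHHHMHHHMHHHHHHHMMMMH

Derivation:
LFU simulation (capacity=4):
  1. access rat: MISS. Cache: [rat(c=1)]
  2. access bat: MISS. Cache: [rat(c=1) bat(c=1)]
  3. access bat: HIT, count now 2. Cache: [rat(c=1) bat(c=2)]
  4. access bat: HIT, count now 3. Cache: [rat(c=1) bat(c=3)]
  5. access rat: HIT, count now 2. Cache: [rat(c=2) bat(c=3)]
  6. access fox: MISS. Cache: [fox(c=1) rat(c=2) bat(c=3)]
  7. access fox: HIT, count now 2. Cache: [rat(c=2) fox(c=2) bat(c=3)]
  8. access bat: HIT, count now 4. Cache: [rat(c=2) fox(c=2) bat(c=4)]
  9. access fox: HIT, count now 3. Cache: [rat(c=2) fox(c=3) bat(c=4)]
  10. access eel: MISS. Cache: [eel(c=1) rat(c=2) fox(c=3) bat(c=4)]
  11. access eel: HIT, count now 2. Cache: [rat(c=2) eel(c=2) fox(c=3) bat(c=4)]
  12. access fox: HIT, count now 4. Cache: [rat(c=2) eel(c=2) bat(c=4) fox(c=4)]
  13. access fox: HIT, count now 5. Cache: [rat(c=2) eel(c=2) bat(c=4) fox(c=5)]
  14. access eel: HIT, count now 3. Cache: [rat(c=2) eel(c=3) bat(c=4) fox(c=5)]
  15. access fox: HIT, count now 6. Cache: [rat(c=2) eel(c=3) bat(c=4) fox(c=6)]
  16. access eel: HIT, count now 4. Cache: [rat(c=2) bat(c=4) eel(c=4) fox(c=6)]
  17. access eel: HIT, count now 5. Cache: [rat(c=2) bat(c=4) eel(c=5) fox(c=6)]
  18. access owl: MISS, evict rat(c=2). Cache: [owl(c=1) bat(c=4) eel(c=5) fox(c=6)]
  19. access rat: MISS, evict owl(c=1). Cache: [rat(c=1) bat(c=4) eel(c=5) fox(c=6)]
  20. access kiwi: MISS, evict rat(c=1). Cache: [kiwi(c=1) bat(c=4) eel(c=5) fox(c=6)]
  21. access cherry: MISS, evict kiwi(c=1). Cache: [cherry(c=1) bat(c=4) eel(c=5) fox(c=6)]
  22. access eel: HIT, count now 6. Cache: [cherry(c=1) bat(c=4) fox(c=6) eel(c=6)]
Total: 14 hits, 8 misses, 4 evictions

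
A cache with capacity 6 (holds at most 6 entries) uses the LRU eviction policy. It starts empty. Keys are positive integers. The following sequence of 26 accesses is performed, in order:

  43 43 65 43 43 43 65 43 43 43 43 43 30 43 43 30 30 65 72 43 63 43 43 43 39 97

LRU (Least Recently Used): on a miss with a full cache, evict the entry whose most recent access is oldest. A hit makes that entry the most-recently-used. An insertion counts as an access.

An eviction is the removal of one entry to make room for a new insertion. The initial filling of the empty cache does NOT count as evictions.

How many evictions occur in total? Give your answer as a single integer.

LRU simulation (capacity=6):
  1. access 43: MISS. Cache (LRU->MRU): [43]
  2. access 43: HIT. Cache (LRU->MRU): [43]
  3. access 65: MISS. Cache (LRU->MRU): [43 65]
  4. access 43: HIT. Cache (LRU->MRU): [65 43]
  5. access 43: HIT. Cache (LRU->MRU): [65 43]
  6. access 43: HIT. Cache (LRU->MRU): [65 43]
  7. access 65: HIT. Cache (LRU->MRU): [43 65]
  8. access 43: HIT. Cache (LRU->MRU): [65 43]
  9. access 43: HIT. Cache (LRU->MRU): [65 43]
  10. access 43: HIT. Cache (LRU->MRU): [65 43]
  11. access 43: HIT. Cache (LRU->MRU): [65 43]
  12. access 43: HIT. Cache (LRU->MRU): [65 43]
  13. access 30: MISS. Cache (LRU->MRU): [65 43 30]
  14. access 43: HIT. Cache (LRU->MRU): [65 30 43]
  15. access 43: HIT. Cache (LRU->MRU): [65 30 43]
  16. access 30: HIT. Cache (LRU->MRU): [65 43 30]
  17. access 30: HIT. Cache (LRU->MRU): [65 43 30]
  18. access 65: HIT. Cache (LRU->MRU): [43 30 65]
  19. access 72: MISS. Cache (LRU->MRU): [43 30 65 72]
  20. access 43: HIT. Cache (LRU->MRU): [30 65 72 43]
  21. access 63: MISS. Cache (LRU->MRU): [30 65 72 43 63]
  22. access 43: HIT. Cache (LRU->MRU): [30 65 72 63 43]
  23. access 43: HIT. Cache (LRU->MRU): [30 65 72 63 43]
  24. access 43: HIT. Cache (LRU->MRU): [30 65 72 63 43]
  25. access 39: MISS. Cache (LRU->MRU): [30 65 72 63 43 39]
  26. access 97: MISS, evict 30. Cache (LRU->MRU): [65 72 63 43 39 97]
Total: 19 hits, 7 misses, 1 evictions

Answer: 1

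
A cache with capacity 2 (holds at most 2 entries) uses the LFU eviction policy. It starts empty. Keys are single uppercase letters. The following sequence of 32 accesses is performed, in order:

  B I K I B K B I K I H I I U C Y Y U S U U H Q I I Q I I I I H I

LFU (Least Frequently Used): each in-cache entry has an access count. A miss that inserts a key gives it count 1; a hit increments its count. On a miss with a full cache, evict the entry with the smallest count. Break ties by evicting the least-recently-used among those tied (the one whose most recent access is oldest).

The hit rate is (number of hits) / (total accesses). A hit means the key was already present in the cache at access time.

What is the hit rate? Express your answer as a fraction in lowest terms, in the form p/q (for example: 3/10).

LFU simulation (capacity=2):
  1. access B: MISS. Cache: [B(c=1)]
  2. access I: MISS. Cache: [B(c=1) I(c=1)]
  3. access K: MISS, evict B(c=1). Cache: [I(c=1) K(c=1)]
  4. access I: HIT, count now 2. Cache: [K(c=1) I(c=2)]
  5. access B: MISS, evict K(c=1). Cache: [B(c=1) I(c=2)]
  6. access K: MISS, evict B(c=1). Cache: [K(c=1) I(c=2)]
  7. access B: MISS, evict K(c=1). Cache: [B(c=1) I(c=2)]
  8. access I: HIT, count now 3. Cache: [B(c=1) I(c=3)]
  9. access K: MISS, evict B(c=1). Cache: [K(c=1) I(c=3)]
  10. access I: HIT, count now 4. Cache: [K(c=1) I(c=4)]
  11. access H: MISS, evict K(c=1). Cache: [H(c=1) I(c=4)]
  12. access I: HIT, count now 5. Cache: [H(c=1) I(c=5)]
  13. access I: HIT, count now 6. Cache: [H(c=1) I(c=6)]
  14. access U: MISS, evict H(c=1). Cache: [U(c=1) I(c=6)]
  15. access C: MISS, evict U(c=1). Cache: [C(c=1) I(c=6)]
  16. access Y: MISS, evict C(c=1). Cache: [Y(c=1) I(c=6)]
  17. access Y: HIT, count now 2. Cache: [Y(c=2) I(c=6)]
  18. access U: MISS, evict Y(c=2). Cache: [U(c=1) I(c=6)]
  19. access S: MISS, evict U(c=1). Cache: [S(c=1) I(c=6)]
  20. access U: MISS, evict S(c=1). Cache: [U(c=1) I(c=6)]
  21. access U: HIT, count now 2. Cache: [U(c=2) I(c=6)]
  22. access H: MISS, evict U(c=2). Cache: [H(c=1) I(c=6)]
  23. access Q: MISS, evict H(c=1). Cache: [Q(c=1) I(c=6)]
  24. access I: HIT, count now 7. Cache: [Q(c=1) I(c=7)]
  25. access I: HIT, count now 8. Cache: [Q(c=1) I(c=8)]
  26. access Q: HIT, count now 2. Cache: [Q(c=2) I(c=8)]
  27. access I: HIT, count now 9. Cache: [Q(c=2) I(c=9)]
  28. access I: HIT, count now 10. Cache: [Q(c=2) I(c=10)]
  29. access I: HIT, count now 11. Cache: [Q(c=2) I(c=11)]
  30. access I: HIT, count now 12. Cache: [Q(c=2) I(c=12)]
  31. access H: MISS, evict Q(c=2). Cache: [H(c=1) I(c=12)]
  32. access I: HIT, count now 13. Cache: [H(c=1) I(c=13)]
Total: 15 hits, 17 misses, 15 evictions

Hit rate = 15/32

Answer: 15/32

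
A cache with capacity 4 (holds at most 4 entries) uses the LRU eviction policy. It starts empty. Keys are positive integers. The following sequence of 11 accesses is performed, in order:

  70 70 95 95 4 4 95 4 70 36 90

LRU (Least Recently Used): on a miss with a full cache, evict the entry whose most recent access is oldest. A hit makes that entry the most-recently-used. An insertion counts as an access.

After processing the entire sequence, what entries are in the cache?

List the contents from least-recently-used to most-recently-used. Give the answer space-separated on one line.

Answer: 4 70 36 90

Derivation:
LRU simulation (capacity=4):
  1. access 70: MISS. Cache (LRU->MRU): [70]
  2. access 70: HIT. Cache (LRU->MRU): [70]
  3. access 95: MISS. Cache (LRU->MRU): [70 95]
  4. access 95: HIT. Cache (LRU->MRU): [70 95]
  5. access 4: MISS. Cache (LRU->MRU): [70 95 4]
  6. access 4: HIT. Cache (LRU->MRU): [70 95 4]
  7. access 95: HIT. Cache (LRU->MRU): [70 4 95]
  8. access 4: HIT. Cache (LRU->MRU): [70 95 4]
  9. access 70: HIT. Cache (LRU->MRU): [95 4 70]
  10. access 36: MISS. Cache (LRU->MRU): [95 4 70 36]
  11. access 90: MISS, evict 95. Cache (LRU->MRU): [4 70 36 90]
Total: 6 hits, 5 misses, 1 evictions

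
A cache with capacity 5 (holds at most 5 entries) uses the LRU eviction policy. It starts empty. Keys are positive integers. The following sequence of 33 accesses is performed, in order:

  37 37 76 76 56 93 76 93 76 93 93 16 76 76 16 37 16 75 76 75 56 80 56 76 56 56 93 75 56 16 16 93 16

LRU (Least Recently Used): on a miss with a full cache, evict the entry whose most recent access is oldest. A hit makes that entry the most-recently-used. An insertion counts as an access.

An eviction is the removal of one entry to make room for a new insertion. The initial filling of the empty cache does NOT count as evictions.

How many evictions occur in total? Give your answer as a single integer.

LRU simulation (capacity=5):
  1. access 37: MISS. Cache (LRU->MRU): [37]
  2. access 37: HIT. Cache (LRU->MRU): [37]
  3. access 76: MISS. Cache (LRU->MRU): [37 76]
  4. access 76: HIT. Cache (LRU->MRU): [37 76]
  5. access 56: MISS. Cache (LRU->MRU): [37 76 56]
  6. access 93: MISS. Cache (LRU->MRU): [37 76 56 93]
  7. access 76: HIT. Cache (LRU->MRU): [37 56 93 76]
  8. access 93: HIT. Cache (LRU->MRU): [37 56 76 93]
  9. access 76: HIT. Cache (LRU->MRU): [37 56 93 76]
  10. access 93: HIT. Cache (LRU->MRU): [37 56 76 93]
  11. access 93: HIT. Cache (LRU->MRU): [37 56 76 93]
  12. access 16: MISS. Cache (LRU->MRU): [37 56 76 93 16]
  13. access 76: HIT. Cache (LRU->MRU): [37 56 93 16 76]
  14. access 76: HIT. Cache (LRU->MRU): [37 56 93 16 76]
  15. access 16: HIT. Cache (LRU->MRU): [37 56 93 76 16]
  16. access 37: HIT. Cache (LRU->MRU): [56 93 76 16 37]
  17. access 16: HIT. Cache (LRU->MRU): [56 93 76 37 16]
  18. access 75: MISS, evict 56. Cache (LRU->MRU): [93 76 37 16 75]
  19. access 76: HIT. Cache (LRU->MRU): [93 37 16 75 76]
  20. access 75: HIT. Cache (LRU->MRU): [93 37 16 76 75]
  21. access 56: MISS, evict 93. Cache (LRU->MRU): [37 16 76 75 56]
  22. access 80: MISS, evict 37. Cache (LRU->MRU): [16 76 75 56 80]
  23. access 56: HIT. Cache (LRU->MRU): [16 76 75 80 56]
  24. access 76: HIT. Cache (LRU->MRU): [16 75 80 56 76]
  25. access 56: HIT. Cache (LRU->MRU): [16 75 80 76 56]
  26. access 56: HIT. Cache (LRU->MRU): [16 75 80 76 56]
  27. access 93: MISS, evict 16. Cache (LRU->MRU): [75 80 76 56 93]
  28. access 75: HIT. Cache (LRU->MRU): [80 76 56 93 75]
  29. access 56: HIT. Cache (LRU->MRU): [80 76 93 75 56]
  30. access 16: MISS, evict 80. Cache (LRU->MRU): [76 93 75 56 16]
  31. access 16: HIT. Cache (LRU->MRU): [76 93 75 56 16]
  32. access 93: HIT. Cache (LRU->MRU): [76 75 56 16 93]
  33. access 16: HIT. Cache (LRU->MRU): [76 75 56 93 16]
Total: 23 hits, 10 misses, 5 evictions

Answer: 5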